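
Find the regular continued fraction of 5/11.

Run the Euclidean algorithm on 5 and 11; the successive quotients are the partial quotients a_0, a_1, ... (each step inverts the fractional part left over by the previous one):
  5 = 0*11 + 5, so a_0 = 0.
  11 = 2*5 + 1, so a_1 = 2.
  5 = 5*1 + 0, so a_2 = 5.
The remainder reaches 0 after 3 divisions, so the expansion has 3 partial quotients, read off in order.

[0; 2, 5]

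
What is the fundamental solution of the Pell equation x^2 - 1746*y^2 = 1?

First expand sqrt(1746) as a continued fraction. With x_i = (sqrt(1746) + m_i)/d_i and (m_0, d_0) = (0, 1): a_0 = floor(sqrt(1746)) = 41, since 41^2 = 1681 <= 1746 < 1764 = 42^2.
Iterate m_{i+1} = d_i*a_i - m_i, d_{i+1} = (1746 - m_{i+1}^2)/d_i, a_{i+1} = floor((a_0 + m_{i+1})/d_{i+1}):
  m_1 = 1*41 - 0 = 41, d_1 = (1746 - 41^2)/1 = 65/1 = 65, a_1 = floor((41 + 41)/65) = 1.
  m_2 = 65*1 - 41 = 24, d_2 = (1746 - 24^2)/65 = 1170/65 = 18, a_2 = floor((41 + 24)/18) = 3.
  m_3 = 18*3 - 24 = 30, d_3 = (1746 - 30^2)/18 = 846/18 = 47, a_3 = floor((41 + 30)/47) = 1.
  m_4 = 47*1 - 30 = 17, d_4 = (1746 - 17^2)/47 = 1457/47 = 31, a_4 = floor((41 + 17)/31) = 1.
  m_5 = 31*1 - 17 = 14, d_5 = (1746 - 14^2)/31 = 1550/31 = 50, a_5 = floor((41 + 14)/50) = 1.
  m_6 = 50*1 - 14 = 36, d_6 = (1746 - 36^2)/50 = 450/50 = 9, a_6 = floor((41 + 36)/9) = 8.
  m_7 = 9*8 - 36 = 36, d_7 = (1746 - 36^2)/9 = 450/9 = 50, a_7 = floor((41 + 36)/50) = 1.
  m_8 = 50*1 - 36 = 14, d_8 = (1746 - 14^2)/50 = 1550/50 = 31, a_8 = floor((41 + 14)/31) = 1.
  m_9 = 31*1 - 14 = 17, d_9 = (1746 - 17^2)/31 = 1457/31 = 47, a_9 = floor((41 + 17)/47) = 1.
  m_10 = 47*1 - 17 = 30, d_10 = (1746 - 30^2)/47 = 846/47 = 18, a_10 = floor((41 + 30)/18) = 3.
  m_11 = 18*3 - 30 = 24, d_11 = (1746 - 24^2)/18 = 1170/18 = 65, a_11 = floor((41 + 24)/65) = 1.
  m_12 = 65*1 - 24 = 41, d_12 = (1746 - 41^2)/65 = 65/65 = 1, a_12 = floor((41 + 41)/1) = 82.
  m_13 = 1*82 - 41 = 41, d_13 = (1746 - 41^2)/1 = 65/1 = 65: (m_13, d_13) = (m_1, d_1) = (41, 65), so from here the quotients repeat a_1, ..., a_12; the period length is 12.
So sqrt(1746) = [41; (1, 3, 1, 1, 1, 8, 1, 1, 1, 3, 1, 82)] with period length k = 12.
k is even, so the fundamental solution of x^2 - 1746y^2 = 1 is (p_{k-1}, q_{k-1}) = (p_11, q_11); compute convergents through index 11.
Convergents (p_i = a_i*p_{i-1} + p_{i-2}, q_i = a_i*q_{i-1} + q_{i-2} with p_{-2}=0, p_{-1}=1, q_{-2}=1, q_{-1}=0):
  i=0: a_0=41, p_0 = 41*1 + 0 = 41, q_0 = 41*0 + 1 = 1.
  i=1: a_1=1, p_1 = 1*41 + 1 = 42, q_1 = 1*1 + 0 = 1.
  i=2: a_2=3, p_2 = 3*42 + 41 = 167, q_2 = 3*1 + 1 = 4.
  i=3: a_3=1, p_3 = 1*167 + 42 = 209, q_3 = 1*4 + 1 = 5.
  i=4: a_4=1, p_4 = 1*209 + 167 = 376, q_4 = 1*5 + 4 = 9.
  i=5: a_5=1, p_5 = 1*376 + 209 = 585, q_5 = 1*9 + 5 = 14.
  i=6: a_6=8, p_6 = 8*585 + 376 = 5056, q_6 = 8*14 + 9 = 121.
  i=7: a_7=1, p_7 = 1*5056 + 585 = 5641, q_7 = 1*121 + 14 = 135.
  i=8: a_8=1, p_8 = 1*5641 + 5056 = 10697, q_8 = 1*135 + 121 = 256.
  i=9: a_9=1, p_9 = 1*10697 + 5641 = 16338, q_9 = 1*256 + 135 = 391.
  i=10: a_10=3, p_10 = 3*16338 + 10697 = 59711, q_10 = 3*391 + 256 = 1429.
  i=11: a_11=1, p_11 = 1*59711 + 16338 = 76049, q_11 = 1*1429 + 391 = 1820.
Check: 76049^2 - 1746*1820^2 = 5783450401 - 5783450400 = 1, so (x, y) = (76049, 1820) solves the equation, and by the theorem it is the least positive solution.

(x, y) = (76049, 1820)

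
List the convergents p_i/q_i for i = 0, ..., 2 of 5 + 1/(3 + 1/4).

Using the convergent recurrence p_i = a_i*p_{i-1} + p_{i-2}, q_i = a_i*q_{i-1} + q_{i-2} with p_{-2}=0, p_{-1}=1, q_{-2}=1, q_{-1}=0:
  i=0: a_0=5, p_0 = 5*1 + 0 = 5, q_0 = 5*0 + 1 = 1.
  i=1: a_1=3, p_1 = 3*5 + 1 = 16, q_1 = 3*1 + 0 = 3.
  i=2: a_2=4, p_2 = 4*16 + 5 = 69, q_2 = 4*3 + 1 = 13.

5/1, 16/3, 69/13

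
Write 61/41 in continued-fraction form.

[1; 2, 20]

Run the Euclidean algorithm on 61 and 41; the successive quotients are the partial quotients a_0, a_1, ... (each step inverts the fractional part left over by the previous one):
  61 = 1*41 + 20, so a_0 = 1.
  41 = 2*20 + 1, so a_1 = 2.
  20 = 20*1 + 0, so a_2 = 20.
The remainder reaches 0 after 3 divisions, so the expansion has 3 partial quotients, read off in order.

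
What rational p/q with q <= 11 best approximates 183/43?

17/4

Expand x = 183/43 as a continued fraction with the Euclidean algorithm:
  183 = 4*43 + 11, so a_0 = 4.
  43 = 3*11 + 10, so a_1 = 3.
  11 = 1*10 + 1, so a_2 = 1.
  10 = 10*1 + 0, so a_3 = 10.
so x = [4; 3, 1, 10].
Convergents (p_i = a_i*p_{i-1} + p_{i-2}, q_i = a_i*q_{i-1} + q_{i-2} with p_{-2}=0, p_{-1}=1, q_{-2}=1, q_{-1}=0), until the denominator exceeds 11:
  i=0: a_0=4, p_0 = 4*1 + 0 = 4, q_0 = 4*0 + 1 = 1.
  i=1: a_1=3, p_1 = 3*4 + 1 = 13, q_1 = 3*1 + 0 = 3.
  i=2: a_2=1, p_2 = 1*13 + 4 = 17, q_2 = 1*3 + 1 = 4.
  i=3: a_3=10, p_3 = 10*17 + 13 = 183, q_3 = 10*4 + 3 = 43.
q_3 = 43 > 11, so the last convergent with denominator <= 11 is p_2/q_2 = 17/4.
The closest fraction with denominator <= 11 is either p_2/q_2 or the intermediate fraction (k*p_2 + p_1)/(k*q_2 + q_1) with the largest k >= 1 whose denominator stays <= 11; these approach x as k grows, and every other convergent or intermediate fraction in range is farther away.
Largest k: floor((11 - q_1)/q_2) = floor((11 - 3)/4) = 2.
That gives (2*17 + 13)/(2*4 + 3) = 47/11.
Compare the errors: |x - 17/4| = |183*4 - 17*43|/(43*4) = 1/172, and |x - 47/11| = |183*11 - 47*43|/(43*11) = 8/473.
Cross-multiplying, 1*473 = 473 < 1376 = 8*172, so 1/172 is smaller: the convergent 17/4 is closer to x than 47/11.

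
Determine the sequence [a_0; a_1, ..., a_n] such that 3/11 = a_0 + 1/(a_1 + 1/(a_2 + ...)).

Run the Euclidean algorithm on 3 and 11; the successive quotients are the partial quotients a_0, a_1, ... (each step inverts the fractional part left over by the previous one):
  3 = 0*11 + 3, so a_0 = 0.
  11 = 3*3 + 2, so a_1 = 3.
  3 = 1*2 + 1, so a_2 = 1.
  2 = 2*1 + 0, so a_3 = 2.
The remainder reaches 0 after 4 divisions, so the expansion has 4 partial quotients, read off in order.

[0; 3, 1, 2]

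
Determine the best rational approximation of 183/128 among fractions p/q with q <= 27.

Expand x = 183/128 as a continued fraction with the Euclidean algorithm:
  183 = 1*128 + 55, so a_0 = 1.
  128 = 2*55 + 18, so a_1 = 2.
  55 = 3*18 + 1, so a_2 = 3.
  18 = 18*1 + 0, so a_3 = 18.
so x = [1; 2, 3, 18].
Convergents (p_i = a_i*p_{i-1} + p_{i-2}, q_i = a_i*q_{i-1} + q_{i-2} with p_{-2}=0, p_{-1}=1, q_{-2}=1, q_{-1}=0), until the denominator exceeds 27:
  i=0: a_0=1, p_0 = 1*1 + 0 = 1, q_0 = 1*0 + 1 = 1.
  i=1: a_1=2, p_1 = 2*1 + 1 = 3, q_1 = 2*1 + 0 = 2.
  i=2: a_2=3, p_2 = 3*3 + 1 = 10, q_2 = 3*2 + 1 = 7.
  i=3: a_3=18, p_3 = 18*10 + 3 = 183, q_3 = 18*7 + 2 = 128.
q_3 = 128 > 27, so the last convergent with denominator <= 27 is p_2/q_2 = 10/7.
The closest fraction with denominator <= 27 is either p_2/q_2 or the intermediate fraction (k*p_2 + p_1)/(k*q_2 + q_1) with the largest k >= 1 whose denominator stays <= 27; these approach x as k grows, and every other convergent or intermediate fraction in range is farther away.
Largest k: floor((27 - q_1)/q_2) = floor((27 - 2)/7) = 3.
That gives (3*10 + 3)/(3*7 + 2) = 33/23.
Compare the errors: |x - 10/7| = |183*7 - 10*128|/(128*7) = 1/896, and |x - 33/23| = |183*23 - 33*128|/(128*23) = 15/2944.
Cross-multiplying, 1*2944 = 2944 < 13440 = 15*896, so 1/896 is smaller: the convergent 10/7 is closer to x than 33/23.

10/7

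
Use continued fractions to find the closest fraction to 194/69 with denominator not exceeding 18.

45/16

Expand x = 194/69 as a continued fraction with the Euclidean algorithm:
  194 = 2*69 + 56, so a_0 = 2.
  69 = 1*56 + 13, so a_1 = 1.
  56 = 4*13 + 4, so a_2 = 4.
  13 = 3*4 + 1, so a_3 = 3.
  4 = 4*1 + 0, so a_4 = 4.
so x = [2; 1, 4, 3, 4].
Convergents (p_i = a_i*p_{i-1} + p_{i-2}, q_i = a_i*q_{i-1} + q_{i-2} with p_{-2}=0, p_{-1}=1, q_{-2}=1, q_{-1}=0), until the denominator exceeds 18:
  i=0: a_0=2, p_0 = 2*1 + 0 = 2, q_0 = 2*0 + 1 = 1.
  i=1: a_1=1, p_1 = 1*2 + 1 = 3, q_1 = 1*1 + 0 = 1.
  i=2: a_2=4, p_2 = 4*3 + 2 = 14, q_2 = 4*1 + 1 = 5.
  i=3: a_3=3, p_3 = 3*14 + 3 = 45, q_3 = 3*5 + 1 = 16.
  i=4: a_4=4, p_4 = 4*45 + 14 = 194, q_4 = 4*16 + 5 = 69.
q_4 = 69 > 18, so the last convergent with denominator <= 18 is p_3/q_3 = 45/16.
The closest fraction with denominator <= 18 is either p_3/q_3 or the intermediate fraction (k*p_3 + p_2)/(k*q_3 + q_2) with the largest k >= 1 whose denominator stays <= 18; these approach x as k grows, and every other convergent or intermediate fraction in range is farther away.
Largest k: floor((18 - q_2)/q_3) = floor((18 - 5)/16) = 0.
Since k = 0, no intermediate fraction beyond p_3/q_3 has denominator <= 18, so the convergent 45/16 is the closest (its error is |194*16 - 45*69|/(69*16) = 1/1104).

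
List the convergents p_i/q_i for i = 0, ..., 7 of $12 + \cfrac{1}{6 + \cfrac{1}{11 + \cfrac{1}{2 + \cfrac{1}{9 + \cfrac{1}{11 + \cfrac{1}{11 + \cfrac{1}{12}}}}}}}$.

Using the convergent recurrence p_i = a_i*p_{i-1} + p_{i-2}, q_i = a_i*q_{i-1} + q_{i-2} with p_{-2}=0, p_{-1}=1, q_{-2}=1, q_{-1}=0:
  i=0: a_0=12, p_0 = 12*1 + 0 = 12, q_0 = 12*0 + 1 = 1.
  i=1: a_1=6, p_1 = 6*12 + 1 = 73, q_1 = 6*1 + 0 = 6.
  i=2: a_2=11, p_2 = 11*73 + 12 = 815, q_2 = 11*6 + 1 = 67.
  i=3: a_3=2, p_3 = 2*815 + 73 = 1703, q_3 = 2*67 + 6 = 140.
  i=4: a_4=9, p_4 = 9*1703 + 815 = 16142, q_4 = 9*140 + 67 = 1327.
  i=5: a_5=11, p_5 = 11*16142 + 1703 = 179265, q_5 = 11*1327 + 140 = 14737.
  i=6: a_6=11, p_6 = 11*179265 + 16142 = 1988057, q_6 = 11*14737 + 1327 = 163434.
  i=7: a_7=12, p_7 = 12*1988057 + 179265 = 24035949, q_7 = 12*163434 + 14737 = 1975945.

12/1, 73/6, 815/67, 1703/140, 16142/1327, 179265/14737, 1988057/163434, 24035949/1975945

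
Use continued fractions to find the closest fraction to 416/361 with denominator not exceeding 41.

38/33

Expand x = 416/361 as a continued fraction with the Euclidean algorithm:
  416 = 1*361 + 55, so a_0 = 1.
  361 = 6*55 + 31, so a_1 = 6.
  55 = 1*31 + 24, so a_2 = 1.
  31 = 1*24 + 7, so a_3 = 1.
  24 = 3*7 + 3, so a_4 = 3.
  7 = 2*3 + 1, so a_5 = 2.
  3 = 3*1 + 0, so a_6 = 3.
so x = [1; 6, 1, 1, 3, 2, 3].
Convergents (p_i = a_i*p_{i-1} + p_{i-2}, q_i = a_i*q_{i-1} + q_{i-2} with p_{-2}=0, p_{-1}=1, q_{-2}=1, q_{-1}=0), until the denominator exceeds 41:
  i=0: a_0=1, p_0 = 1*1 + 0 = 1, q_0 = 1*0 + 1 = 1.
  i=1: a_1=6, p_1 = 6*1 + 1 = 7, q_1 = 6*1 + 0 = 6.
  i=2: a_2=1, p_2 = 1*7 + 1 = 8, q_2 = 1*6 + 1 = 7.
  i=3: a_3=1, p_3 = 1*8 + 7 = 15, q_3 = 1*7 + 6 = 13.
  i=4: a_4=3, p_4 = 3*15 + 8 = 53, q_4 = 3*13 + 7 = 46.
q_4 = 46 > 41, so the last convergent with denominator <= 41 is p_3/q_3 = 15/13.
The closest fraction with denominator <= 41 is either p_3/q_3 or the intermediate fraction (k*p_3 + p_2)/(k*q_3 + q_2) with the largest k >= 1 whose denominator stays <= 41; these approach x as k grows, and every other convergent or intermediate fraction in range is farther away.
Largest k: floor((41 - q_2)/q_3) = floor((41 - 7)/13) = 2.
That gives (2*15 + 8)/(2*13 + 7) = 38/33.
Compare the errors: |x - 15/13| = |416*13 - 15*361|/(361*13) = 7/4693, and |x - 38/33| = |416*33 - 38*361|/(361*33) = 10/11913.
Cross-multiplying, 10*4693 = 46930 < 83391 = 7*11913, so 10/11913 is smaller: the intermediate fraction 38/33 is closer to x than 15/13.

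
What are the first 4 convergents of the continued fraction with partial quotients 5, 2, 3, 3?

5/1, 11/2, 38/7, 125/23

Using the convergent recurrence p_i = a_i*p_{i-1} + p_{i-2}, q_i = a_i*q_{i-1} + q_{i-2} with p_{-2}=0, p_{-1}=1, q_{-2}=1, q_{-1}=0:
  i=0: a_0=5, p_0 = 5*1 + 0 = 5, q_0 = 5*0 + 1 = 1.
  i=1: a_1=2, p_1 = 2*5 + 1 = 11, q_1 = 2*1 + 0 = 2.
  i=2: a_2=3, p_2 = 3*11 + 5 = 38, q_2 = 3*2 + 1 = 7.
  i=3: a_3=3, p_3 = 3*38 + 11 = 125, q_3 = 3*7 + 2 = 23.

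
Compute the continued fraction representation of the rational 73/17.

[4; 3, 2, 2]

Run the Euclidean algorithm on 73 and 17; the successive quotients are the partial quotients a_0, a_1, ... (each step inverts the fractional part left over by the previous one):
  73 = 4*17 + 5, so a_0 = 4.
  17 = 3*5 + 2, so a_1 = 3.
  5 = 2*2 + 1, so a_2 = 2.
  2 = 2*1 + 0, so a_3 = 2.
The remainder reaches 0 after 4 divisions, so the expansion has 4 partial quotients, read off in order.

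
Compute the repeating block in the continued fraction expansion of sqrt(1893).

Write x_i = (sqrt(1893) + m_i)/d_i with (m_0, d_0) = (0, 1). a_0 = floor(sqrt(1893)) = 43, since 43^2 = 1849 <= 1893 < 1936 = 44^2.
Iterate m_{i+1} = d_i*a_i - m_i, d_{i+1} = (1893 - m_{i+1}^2)/d_i, a_{i+1} = floor((a_0 + m_{i+1})/d_{i+1}):
  m_1 = 1*43 - 0 = 43, d_1 = (1893 - 43^2)/1 = 44/1 = 44, a_1 = floor((43 + 43)/44) = 1.
  m_2 = 44*1 - 43 = 1, d_2 = (1893 - 1^2)/44 = 1892/44 = 43, a_2 = floor((43 + 1)/43) = 1.
  m_3 = 43*1 - 1 = 42, d_3 = (1893 - 42^2)/43 = 129/43 = 3, a_3 = floor((43 + 42)/3) = 28.
  m_4 = 3*28 - 42 = 42, d_4 = (1893 - 42^2)/3 = 129/3 = 43, a_4 = floor((43 + 42)/43) = 1.
  m_5 = 43*1 - 42 = 1, d_5 = (1893 - 1^2)/43 = 1892/43 = 44, a_5 = floor((43 + 1)/44) = 1.
  m_6 = 44*1 - 1 = 43, d_6 = (1893 - 43^2)/44 = 44/44 = 1, a_6 = floor((43 + 43)/1) = 86.
  m_7 = 1*86 - 43 = 43, d_7 = (1893 - 43^2)/1 = 44/1 = 44: (m_7, d_7) = (m_1, d_1) = (43, 44), so from here the quotients repeat a_1, ..., a_6; the period length is 6.
Hence the expansion of sqrt(1893) is a_0 = 43 followed by the repeating block 1, 1, 28, 1, 1, 86 (period 6).

[43; (1, 1, 28, 1, 1, 86)]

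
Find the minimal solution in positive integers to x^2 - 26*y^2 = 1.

First expand sqrt(26) as a continued fraction. With x_i = (sqrt(26) + m_i)/d_i and (m_0, d_0) = (0, 1): a_0 = floor(sqrt(26)) = 5, since 5^2 = 25 <= 26 < 36 = 6^2.
Iterate m_{i+1} = d_i*a_i - m_i, d_{i+1} = (26 - m_{i+1}^2)/d_i, a_{i+1} = floor((a_0 + m_{i+1})/d_{i+1}):
  m_1 = 1*5 - 0 = 5, d_1 = (26 - 5^2)/1 = 1/1 = 1, a_1 = floor((5 + 5)/1) = 10.
  m_2 = 1*10 - 5 = 5, d_2 = (26 - 5^2)/1 = 1/1 = 1: (m_2, d_2) = (m_1, d_1) = (5, 1), so from here the quotient a_1 repeats; the period length is 1.
So sqrt(26) = [5; (10)] with period length k = 1.
k is odd, so (p_{k-1}, q_{k-1}) only solves x^2 - 26y^2 = -1 and the fundamental solution of x^2 - 26y^2 = 1 is (p_{2k-1}, q_{2k-1}) = (p_1, q_1); compute convergents through index 1, running through the period twice.
Convergents (p_i = a_i*p_{i-1} + p_{i-2}, q_i = a_i*q_{i-1} + q_{i-2} with p_{-2}=0, p_{-1}=1, q_{-2}=1, q_{-1}=0):
  i=0: a_0=5, p_0 = 5*1 + 0 = 5, q_0 = 5*0 + 1 = 1.
  i=1: a_1=10, p_1 = 10*5 + 1 = 51, q_1 = 10*1 + 0 = 10.
Indeed p_0^2 - 26*q_0^2 = 25 - 26 = -1, not +1.
Check: 51^2 - 26*10^2 = 2601 - 2600 = 1, so (x, y) = (51, 10) solves the equation, and by the theorem it is the least positive solution.

(x, y) = (51, 10)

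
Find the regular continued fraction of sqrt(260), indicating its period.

Write x_i = (sqrt(260) + m_i)/d_i with (m_0, d_0) = (0, 1). a_0 = floor(sqrt(260)) = 16, since 16^2 = 256 <= 260 < 289 = 17^2.
Iterate m_{i+1} = d_i*a_i - m_i, d_{i+1} = (260 - m_{i+1}^2)/d_i, a_{i+1} = floor((a_0 + m_{i+1})/d_{i+1}):
  m_1 = 1*16 - 0 = 16, d_1 = (260 - 16^2)/1 = 4/1 = 4, a_1 = floor((16 + 16)/4) = 8.
  m_2 = 4*8 - 16 = 16, d_2 = (260 - 16^2)/4 = 4/4 = 1, a_2 = floor((16 + 16)/1) = 32.
  m_3 = 1*32 - 16 = 16, d_3 = (260 - 16^2)/1 = 4/1 = 4: (m_3, d_3) = (m_1, d_1) = (16, 4), so from here the quotients repeat a_1, a_2; the period length is 2.
Hence the expansion of sqrt(260) is a_0 = 16 followed by the repeating block 8, 32 (period 2).

[16; (8, 32)]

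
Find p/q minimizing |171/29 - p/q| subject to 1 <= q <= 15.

59/10

Expand x = 171/29 as a continued fraction with the Euclidean algorithm:
  171 = 5*29 + 26, so a_0 = 5.
  29 = 1*26 + 3, so a_1 = 1.
  26 = 8*3 + 2, so a_2 = 8.
  3 = 1*2 + 1, so a_3 = 1.
  2 = 2*1 + 0, so a_4 = 2.
so x = [5; 1, 8, 1, 2].
Convergents (p_i = a_i*p_{i-1} + p_{i-2}, q_i = a_i*q_{i-1} + q_{i-2} with p_{-2}=0, p_{-1}=1, q_{-2}=1, q_{-1}=0), until the denominator exceeds 15:
  i=0: a_0=5, p_0 = 5*1 + 0 = 5, q_0 = 5*0 + 1 = 1.
  i=1: a_1=1, p_1 = 1*5 + 1 = 6, q_1 = 1*1 + 0 = 1.
  i=2: a_2=8, p_2 = 8*6 + 5 = 53, q_2 = 8*1 + 1 = 9.
  i=3: a_3=1, p_3 = 1*53 + 6 = 59, q_3 = 1*9 + 1 = 10.
  i=4: a_4=2, p_4 = 2*59 + 53 = 171, q_4 = 2*10 + 9 = 29.
q_4 = 29 > 15, so the last convergent with denominator <= 15 is p_3/q_3 = 59/10.
The closest fraction with denominator <= 15 is either p_3/q_3 or the intermediate fraction (k*p_3 + p_2)/(k*q_3 + q_2) with the largest k >= 1 whose denominator stays <= 15; these approach x as k grows, and every other convergent or intermediate fraction in range is farther away.
Largest k: floor((15 - q_2)/q_3) = floor((15 - 9)/10) = 0.
Since k = 0, no intermediate fraction beyond p_3/q_3 has denominator <= 15, so the convergent 59/10 is the closest (its error is |171*10 - 59*29|/(29*10) = 1/290).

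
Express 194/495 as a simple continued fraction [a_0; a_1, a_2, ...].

[0; 2, 1, 1, 4, 2, 1, 6]

Run the Euclidean algorithm on 194 and 495; the successive quotients are the partial quotients a_0, a_1, ... (each step inverts the fractional part left over by the previous one):
  194 = 0*495 + 194, so a_0 = 0.
  495 = 2*194 + 107, so a_1 = 2.
  194 = 1*107 + 87, so a_2 = 1.
  107 = 1*87 + 20, so a_3 = 1.
  87 = 4*20 + 7, so a_4 = 4.
  20 = 2*7 + 6, so a_5 = 2.
  7 = 1*6 + 1, so a_6 = 1.
  6 = 6*1 + 0, so a_7 = 6.
The remainder reaches 0 after 8 divisions, so the expansion has 8 partial quotients, read off in order.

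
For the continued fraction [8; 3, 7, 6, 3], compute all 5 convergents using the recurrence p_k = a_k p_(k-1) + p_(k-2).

Using the convergent recurrence p_i = a_i*p_{i-1} + p_{i-2}, q_i = a_i*q_{i-1} + q_{i-2} with p_{-2}=0, p_{-1}=1, q_{-2}=1, q_{-1}=0:
  i=0: a_0=8, p_0 = 8*1 + 0 = 8, q_0 = 8*0 + 1 = 1.
  i=1: a_1=3, p_1 = 3*8 + 1 = 25, q_1 = 3*1 + 0 = 3.
  i=2: a_2=7, p_2 = 7*25 + 8 = 183, q_2 = 7*3 + 1 = 22.
  i=3: a_3=6, p_3 = 6*183 + 25 = 1123, q_3 = 6*22 + 3 = 135.
  i=4: a_4=3, p_4 = 3*1123 + 183 = 3552, q_4 = 3*135 + 22 = 427.

8/1, 25/3, 183/22, 1123/135, 3552/427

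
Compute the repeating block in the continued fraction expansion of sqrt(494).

Write x_i = (sqrt(494) + m_i)/d_i with (m_0, d_0) = (0, 1). a_0 = floor(sqrt(494)) = 22, since 22^2 = 484 <= 494 < 529 = 23^2.
Iterate m_{i+1} = d_i*a_i - m_i, d_{i+1} = (494 - m_{i+1}^2)/d_i, a_{i+1} = floor((a_0 + m_{i+1})/d_{i+1}):
  m_1 = 1*22 - 0 = 22, d_1 = (494 - 22^2)/1 = 10/1 = 10, a_1 = floor((22 + 22)/10) = 4.
  m_2 = 10*4 - 22 = 18, d_2 = (494 - 18^2)/10 = 170/10 = 17, a_2 = floor((22 + 18)/17) = 2.
  m_3 = 17*2 - 18 = 16, d_3 = (494 - 16^2)/17 = 238/17 = 14, a_3 = floor((22 + 16)/14) = 2.
  m_4 = 14*2 - 16 = 12, d_4 = (494 - 12^2)/14 = 350/14 = 25, a_4 = floor((22 + 12)/25) = 1.
  m_5 = 25*1 - 12 = 13, d_5 = (494 - 13^2)/25 = 325/25 = 13, a_5 = floor((22 + 13)/13) = 2.
  m_6 = 13*2 - 13 = 13, d_6 = (494 - 13^2)/13 = 325/13 = 25, a_6 = floor((22 + 13)/25) = 1.
  m_7 = 25*1 - 13 = 12, d_7 = (494 - 12^2)/25 = 350/25 = 14, a_7 = floor((22 + 12)/14) = 2.
  m_8 = 14*2 - 12 = 16, d_8 = (494 - 16^2)/14 = 238/14 = 17, a_8 = floor((22 + 16)/17) = 2.
  m_9 = 17*2 - 16 = 18, d_9 = (494 - 18^2)/17 = 170/17 = 10, a_9 = floor((22 + 18)/10) = 4.
  m_10 = 10*4 - 18 = 22, d_10 = (494 - 22^2)/10 = 10/10 = 1, a_10 = floor((22 + 22)/1) = 44.
  m_11 = 1*44 - 22 = 22, d_11 = (494 - 22^2)/1 = 10/1 = 10: (m_11, d_11) = (m_1, d_1) = (22, 10), so from here the quotients repeat a_1, ..., a_10; the period length is 10.
Hence the expansion of sqrt(494) is a_0 = 22 followed by the repeating block 4, 2, 2, 1, 2, 1, 2, 2, 4, 44 (period 10).

[22; (4, 2, 2, 1, 2, 1, 2, 2, 4, 44)]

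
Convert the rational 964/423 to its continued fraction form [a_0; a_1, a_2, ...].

Run the Euclidean algorithm on 964 and 423; the successive quotients are the partial quotients a_0, a_1, ... (each step inverts the fractional part left over by the previous one):
  964 = 2*423 + 118, so a_0 = 2.
  423 = 3*118 + 69, so a_1 = 3.
  118 = 1*69 + 49, so a_2 = 1.
  69 = 1*49 + 20, so a_3 = 1.
  49 = 2*20 + 9, so a_4 = 2.
  20 = 2*9 + 2, so a_5 = 2.
  9 = 4*2 + 1, so a_6 = 4.
  2 = 2*1 + 0, so a_7 = 2.
The remainder reaches 0 after 8 divisions, so the expansion has 8 partial quotients, read off in order.

[2; 3, 1, 1, 2, 2, 4, 2]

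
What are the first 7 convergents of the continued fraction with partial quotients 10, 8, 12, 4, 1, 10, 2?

Using the convergent recurrence p_i = a_i*p_{i-1} + p_{i-2}, q_i = a_i*q_{i-1} + q_{i-2} with p_{-2}=0, p_{-1}=1, q_{-2}=1, q_{-1}=0:
  i=0: a_0=10, p_0 = 10*1 + 0 = 10, q_0 = 10*0 + 1 = 1.
  i=1: a_1=8, p_1 = 8*10 + 1 = 81, q_1 = 8*1 + 0 = 8.
  i=2: a_2=12, p_2 = 12*81 + 10 = 982, q_2 = 12*8 + 1 = 97.
  i=3: a_3=4, p_3 = 4*982 + 81 = 4009, q_3 = 4*97 + 8 = 396.
  i=4: a_4=1, p_4 = 1*4009 + 982 = 4991, q_4 = 1*396 + 97 = 493.
  i=5: a_5=10, p_5 = 10*4991 + 4009 = 53919, q_5 = 10*493 + 396 = 5326.
  i=6: a_6=2, p_6 = 2*53919 + 4991 = 112829, q_6 = 2*5326 + 493 = 11145.

10/1, 81/8, 982/97, 4009/396, 4991/493, 53919/5326, 112829/11145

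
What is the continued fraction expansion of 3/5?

[0; 1, 1, 2]

Run the Euclidean algorithm on 3 and 5; the successive quotients are the partial quotients a_0, a_1, ... (each step inverts the fractional part left over by the previous one):
  3 = 0*5 + 3, so a_0 = 0.
  5 = 1*3 + 2, so a_1 = 1.
  3 = 1*2 + 1, so a_2 = 1.
  2 = 2*1 + 0, so a_3 = 2.
The remainder reaches 0 after 4 divisions, so the expansion has 4 partial quotients, read off in order.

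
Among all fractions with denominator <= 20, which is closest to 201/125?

Expand x = 201/125 as a continued fraction with the Euclidean algorithm:
  201 = 1*125 + 76, so a_0 = 1.
  125 = 1*76 + 49, so a_1 = 1.
  76 = 1*49 + 27, so a_2 = 1.
  49 = 1*27 + 22, so a_3 = 1.
  27 = 1*22 + 5, so a_4 = 1.
  22 = 4*5 + 2, so a_5 = 4.
  5 = 2*2 + 1, so a_6 = 2.
  2 = 2*1 + 0, so a_7 = 2.
so x = [1; 1, 1, 1, 1, 4, 2, 2].
Convergents (p_i = a_i*p_{i-1} + p_{i-2}, q_i = a_i*q_{i-1} + q_{i-2} with p_{-2}=0, p_{-1}=1, q_{-2}=1, q_{-1}=0), until the denominator exceeds 20:
  i=0: a_0=1, p_0 = 1*1 + 0 = 1, q_0 = 1*0 + 1 = 1.
  i=1: a_1=1, p_1 = 1*1 + 1 = 2, q_1 = 1*1 + 0 = 1.
  i=2: a_2=1, p_2 = 1*2 + 1 = 3, q_2 = 1*1 + 1 = 2.
  i=3: a_3=1, p_3 = 1*3 + 2 = 5, q_3 = 1*2 + 1 = 3.
  i=4: a_4=1, p_4 = 1*5 + 3 = 8, q_4 = 1*3 + 2 = 5.
  i=5: a_5=4, p_5 = 4*8 + 5 = 37, q_5 = 4*5 + 3 = 23.
q_5 = 23 > 20, so the last convergent with denominator <= 20 is p_4/q_4 = 8/5.
The closest fraction with denominator <= 20 is either p_4/q_4 or the intermediate fraction (k*p_4 + p_3)/(k*q_4 + q_3) with the largest k >= 1 whose denominator stays <= 20; these approach x as k grows, and every other convergent or intermediate fraction in range is farther away.
Largest k: floor((20 - q_3)/q_4) = floor((20 - 3)/5) = 3.
That gives (3*8 + 5)/(3*5 + 3) = 29/18.
Compare the errors: |x - 8/5| = |201*5 - 8*125|/(125*5) = 5/625, and |x - 29/18| = |201*18 - 29*125|/(125*18) = 7/2250.
Cross-multiplying, 7*625 = 4375 < 11250 = 5*2250, so 7/2250 is smaller: the intermediate fraction 29/18 is closer to x than 8/5.

29/18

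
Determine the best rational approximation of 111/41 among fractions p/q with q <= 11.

19/7

Expand x = 111/41 as a continued fraction with the Euclidean algorithm:
  111 = 2*41 + 29, so a_0 = 2.
  41 = 1*29 + 12, so a_1 = 1.
  29 = 2*12 + 5, so a_2 = 2.
  12 = 2*5 + 2, so a_3 = 2.
  5 = 2*2 + 1, so a_4 = 2.
  2 = 2*1 + 0, so a_5 = 2.
so x = [2; 1, 2, 2, 2, 2].
Convergents (p_i = a_i*p_{i-1} + p_{i-2}, q_i = a_i*q_{i-1} + q_{i-2} with p_{-2}=0, p_{-1}=1, q_{-2}=1, q_{-1}=0), until the denominator exceeds 11:
  i=0: a_0=2, p_0 = 2*1 + 0 = 2, q_0 = 2*0 + 1 = 1.
  i=1: a_1=1, p_1 = 1*2 + 1 = 3, q_1 = 1*1 + 0 = 1.
  i=2: a_2=2, p_2 = 2*3 + 2 = 8, q_2 = 2*1 + 1 = 3.
  i=3: a_3=2, p_3 = 2*8 + 3 = 19, q_3 = 2*3 + 1 = 7.
  i=4: a_4=2, p_4 = 2*19 + 8 = 46, q_4 = 2*7 + 3 = 17.
q_4 = 17 > 11, so the last convergent with denominator <= 11 is p_3/q_3 = 19/7.
The closest fraction with denominator <= 11 is either p_3/q_3 or the intermediate fraction (k*p_3 + p_2)/(k*q_3 + q_2) with the largest k >= 1 whose denominator stays <= 11; these approach x as k grows, and every other convergent or intermediate fraction in range is farther away.
Largest k: floor((11 - q_2)/q_3) = floor((11 - 3)/7) = 1.
That gives (1*19 + 8)/(1*7 + 3) = 27/10.
Compare the errors: |x - 19/7| = |111*7 - 19*41|/(41*7) = 2/287, and |x - 27/10| = |111*10 - 27*41|/(41*10) = 3/410.
Cross-multiplying, 2*410 = 820 < 861 = 3*287, so 2/287 is smaller: the convergent 19/7 is closer to x than 27/10.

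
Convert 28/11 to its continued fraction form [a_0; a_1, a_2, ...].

[2; 1, 1, 5]

Run the Euclidean algorithm on 28 and 11; the successive quotients are the partial quotients a_0, a_1, ... (each step inverts the fractional part left over by the previous one):
  28 = 2*11 + 6, so a_0 = 2.
  11 = 1*6 + 5, so a_1 = 1.
  6 = 1*5 + 1, so a_2 = 1.
  5 = 5*1 + 0, so a_3 = 5.
The remainder reaches 0 after 4 divisions, so the expansion has 4 partial quotients, read off in order.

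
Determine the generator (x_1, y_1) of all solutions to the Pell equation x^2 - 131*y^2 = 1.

(x, y) = (10610, 927)

First expand sqrt(131) as a continued fraction. With x_i = (sqrt(131) + m_i)/d_i and (m_0, d_0) = (0, 1): a_0 = floor(sqrt(131)) = 11, since 11^2 = 121 <= 131 < 144 = 12^2.
Iterate m_{i+1} = d_i*a_i - m_i, d_{i+1} = (131 - m_{i+1}^2)/d_i, a_{i+1} = floor((a_0 + m_{i+1})/d_{i+1}):
  m_1 = 1*11 - 0 = 11, d_1 = (131 - 11^2)/1 = 10/1 = 10, a_1 = floor((11 + 11)/10) = 2.
  m_2 = 10*2 - 11 = 9, d_2 = (131 - 9^2)/10 = 50/10 = 5, a_2 = floor((11 + 9)/5) = 4.
  m_3 = 5*4 - 9 = 11, d_3 = (131 - 11^2)/5 = 10/5 = 2, a_3 = floor((11 + 11)/2) = 11.
  m_4 = 2*11 - 11 = 11, d_4 = (131 - 11^2)/2 = 10/2 = 5, a_4 = floor((11 + 11)/5) = 4.
  m_5 = 5*4 - 11 = 9, d_5 = (131 - 9^2)/5 = 50/5 = 10, a_5 = floor((11 + 9)/10) = 2.
  m_6 = 10*2 - 9 = 11, d_6 = (131 - 11^2)/10 = 10/10 = 1, a_6 = floor((11 + 11)/1) = 22.
  m_7 = 1*22 - 11 = 11, d_7 = (131 - 11^2)/1 = 10/1 = 10: (m_7, d_7) = (m_1, d_1) = (11, 10), so from here the quotients repeat a_1, ..., a_6; the period length is 6.
So sqrt(131) = [11; (2, 4, 11, 4, 2, 22)] with period length k = 6.
k is even, so the fundamental solution of x^2 - 131y^2 = 1 is (p_{k-1}, q_{k-1}) = (p_5, q_5); compute convergents through index 5.
Convergents (p_i = a_i*p_{i-1} + p_{i-2}, q_i = a_i*q_{i-1} + q_{i-2} with p_{-2}=0, p_{-1}=1, q_{-2}=1, q_{-1}=0):
  i=0: a_0=11, p_0 = 11*1 + 0 = 11, q_0 = 11*0 + 1 = 1.
  i=1: a_1=2, p_1 = 2*11 + 1 = 23, q_1 = 2*1 + 0 = 2.
  i=2: a_2=4, p_2 = 4*23 + 11 = 103, q_2 = 4*2 + 1 = 9.
  i=3: a_3=11, p_3 = 11*103 + 23 = 1156, q_3 = 11*9 + 2 = 101.
  i=4: a_4=4, p_4 = 4*1156 + 103 = 4727, q_4 = 4*101 + 9 = 413.
  i=5: a_5=2, p_5 = 2*4727 + 1156 = 10610, q_5 = 2*413 + 101 = 927.
Check: 10610^2 - 131*927^2 = 112572100 - 112572099 = 1, so (x, y) = (10610, 927) solves the equation, and by the theorem it is the least positive solution.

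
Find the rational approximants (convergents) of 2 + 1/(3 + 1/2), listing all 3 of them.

Using the convergent recurrence p_i = a_i*p_{i-1} + p_{i-2}, q_i = a_i*q_{i-1} + q_{i-2} with p_{-2}=0, p_{-1}=1, q_{-2}=1, q_{-1}=0:
  i=0: a_0=2, p_0 = 2*1 + 0 = 2, q_0 = 2*0 + 1 = 1.
  i=1: a_1=3, p_1 = 3*2 + 1 = 7, q_1 = 3*1 + 0 = 3.
  i=2: a_2=2, p_2 = 2*7 + 2 = 16, q_2 = 2*3 + 1 = 7.

2/1, 7/3, 16/7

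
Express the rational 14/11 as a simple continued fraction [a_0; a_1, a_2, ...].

Run the Euclidean algorithm on 14 and 11; the successive quotients are the partial quotients a_0, a_1, ... (each step inverts the fractional part left over by the previous one):
  14 = 1*11 + 3, so a_0 = 1.
  11 = 3*3 + 2, so a_1 = 3.
  3 = 1*2 + 1, so a_2 = 1.
  2 = 2*1 + 0, so a_3 = 2.
The remainder reaches 0 after 4 divisions, so the expansion has 4 partial quotients, read off in order.

[1; 3, 1, 2]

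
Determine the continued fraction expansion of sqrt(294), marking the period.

[17; (6, 1, 4, 1, 6, 34)]

Write x_i = (sqrt(294) + m_i)/d_i with (m_0, d_0) = (0, 1). a_0 = floor(sqrt(294)) = 17, since 17^2 = 289 <= 294 < 324 = 18^2.
Iterate m_{i+1} = d_i*a_i - m_i, d_{i+1} = (294 - m_{i+1}^2)/d_i, a_{i+1} = floor((a_0 + m_{i+1})/d_{i+1}):
  m_1 = 1*17 - 0 = 17, d_1 = (294 - 17^2)/1 = 5/1 = 5, a_1 = floor((17 + 17)/5) = 6.
  m_2 = 5*6 - 17 = 13, d_2 = (294 - 13^2)/5 = 125/5 = 25, a_2 = floor((17 + 13)/25) = 1.
  m_3 = 25*1 - 13 = 12, d_3 = (294 - 12^2)/25 = 150/25 = 6, a_3 = floor((17 + 12)/6) = 4.
  m_4 = 6*4 - 12 = 12, d_4 = (294 - 12^2)/6 = 150/6 = 25, a_4 = floor((17 + 12)/25) = 1.
  m_5 = 25*1 - 12 = 13, d_5 = (294 - 13^2)/25 = 125/25 = 5, a_5 = floor((17 + 13)/5) = 6.
  m_6 = 5*6 - 13 = 17, d_6 = (294 - 17^2)/5 = 5/5 = 1, a_6 = floor((17 + 17)/1) = 34.
  m_7 = 1*34 - 17 = 17, d_7 = (294 - 17^2)/1 = 5/1 = 5: (m_7, d_7) = (m_1, d_1) = (17, 5), so from here the quotients repeat a_1, ..., a_6; the period length is 6.
Hence the expansion of sqrt(294) is a_0 = 17 followed by the repeating block 6, 1, 4, 1, 6, 34 (period 6).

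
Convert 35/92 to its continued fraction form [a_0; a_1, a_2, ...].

[0; 2, 1, 1, 1, 2, 4]

Run the Euclidean algorithm on 35 and 92; the successive quotients are the partial quotients a_0, a_1, ... (each step inverts the fractional part left over by the previous one):
  35 = 0*92 + 35, so a_0 = 0.
  92 = 2*35 + 22, so a_1 = 2.
  35 = 1*22 + 13, so a_2 = 1.
  22 = 1*13 + 9, so a_3 = 1.
  13 = 1*9 + 4, so a_4 = 1.
  9 = 2*4 + 1, so a_5 = 2.
  4 = 4*1 + 0, so a_6 = 4.
The remainder reaches 0 after 7 divisions, so the expansion has 7 partial quotients, read off in order.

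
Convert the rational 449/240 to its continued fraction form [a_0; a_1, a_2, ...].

Run the Euclidean algorithm on 449 and 240; the successive quotients are the partial quotients a_0, a_1, ... (each step inverts the fractional part left over by the previous one):
  449 = 1*240 + 209, so a_0 = 1.
  240 = 1*209 + 31, so a_1 = 1.
  209 = 6*31 + 23, so a_2 = 6.
  31 = 1*23 + 8, so a_3 = 1.
  23 = 2*8 + 7, so a_4 = 2.
  8 = 1*7 + 1, so a_5 = 1.
  7 = 7*1 + 0, so a_6 = 7.
The remainder reaches 0 after 7 divisions, so the expansion has 7 partial quotients, read off in order.

[1; 1, 6, 1, 2, 1, 7]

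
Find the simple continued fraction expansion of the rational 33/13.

Run the Euclidean algorithm on 33 and 13; the successive quotients are the partial quotients a_0, a_1, ... (each step inverts the fractional part left over by the previous one):
  33 = 2*13 + 7, so a_0 = 2.
  13 = 1*7 + 6, so a_1 = 1.
  7 = 1*6 + 1, so a_2 = 1.
  6 = 6*1 + 0, so a_3 = 6.
The remainder reaches 0 after 4 divisions, so the expansion has 4 partial quotients, read off in order.

[2; 1, 1, 6]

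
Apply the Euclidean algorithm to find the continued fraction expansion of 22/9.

Run the Euclidean algorithm on 22 and 9; the successive quotients are the partial quotients a_0, a_1, ... (each step inverts the fractional part left over by the previous one):
  22 = 2*9 + 4, so a_0 = 2.
  9 = 2*4 + 1, so a_1 = 2.
  4 = 4*1 + 0, so a_2 = 4.
The remainder reaches 0 after 3 divisions, so the expansion has 3 partial quotients, read off in order.

[2; 2, 4]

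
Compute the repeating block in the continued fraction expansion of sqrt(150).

[12; (4, 24)]

Write x_i = (sqrt(150) + m_i)/d_i with (m_0, d_0) = (0, 1). a_0 = floor(sqrt(150)) = 12, since 12^2 = 144 <= 150 < 169 = 13^2.
Iterate m_{i+1} = d_i*a_i - m_i, d_{i+1} = (150 - m_{i+1}^2)/d_i, a_{i+1} = floor((a_0 + m_{i+1})/d_{i+1}):
  m_1 = 1*12 - 0 = 12, d_1 = (150 - 12^2)/1 = 6/1 = 6, a_1 = floor((12 + 12)/6) = 4.
  m_2 = 6*4 - 12 = 12, d_2 = (150 - 12^2)/6 = 6/6 = 1, a_2 = floor((12 + 12)/1) = 24.
  m_3 = 1*24 - 12 = 12, d_3 = (150 - 12^2)/1 = 6/1 = 6: (m_3, d_3) = (m_1, d_1) = (12, 6), so from here the quotients repeat a_1, a_2; the period length is 2.
Hence the expansion of sqrt(150) is a_0 = 12 followed by the repeating block 4, 24 (period 2).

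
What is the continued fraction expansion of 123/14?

[8; 1, 3, 1, 2]

Run the Euclidean algorithm on 123 and 14; the successive quotients are the partial quotients a_0, a_1, ... (each step inverts the fractional part left over by the previous one):
  123 = 8*14 + 11, so a_0 = 8.
  14 = 1*11 + 3, so a_1 = 1.
  11 = 3*3 + 2, so a_2 = 3.
  3 = 1*2 + 1, so a_3 = 1.
  2 = 2*1 + 0, so a_4 = 2.
The remainder reaches 0 after 5 divisions, so the expansion has 5 partial quotients, read off in order.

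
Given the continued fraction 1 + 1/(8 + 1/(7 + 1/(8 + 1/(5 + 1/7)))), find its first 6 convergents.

Using the convergent recurrence p_i = a_i*p_{i-1} + p_{i-2}, q_i = a_i*q_{i-1} + q_{i-2} with p_{-2}=0, p_{-1}=1, q_{-2}=1, q_{-1}=0:
  i=0: a_0=1, p_0 = 1*1 + 0 = 1, q_0 = 1*0 + 1 = 1.
  i=1: a_1=8, p_1 = 8*1 + 1 = 9, q_1 = 8*1 + 0 = 8.
  i=2: a_2=7, p_2 = 7*9 + 1 = 64, q_2 = 7*8 + 1 = 57.
  i=3: a_3=8, p_3 = 8*64 + 9 = 521, q_3 = 8*57 + 8 = 464.
  i=4: a_4=5, p_4 = 5*521 + 64 = 2669, q_4 = 5*464 + 57 = 2377.
  i=5: a_5=7, p_5 = 7*2669 + 521 = 19204, q_5 = 7*2377 + 464 = 17103.

1/1, 9/8, 64/57, 521/464, 2669/2377, 19204/17103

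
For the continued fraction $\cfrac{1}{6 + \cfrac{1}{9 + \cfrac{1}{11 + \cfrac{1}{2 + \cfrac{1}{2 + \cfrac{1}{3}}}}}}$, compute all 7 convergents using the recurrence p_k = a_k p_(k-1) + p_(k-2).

0/1, 1/6, 9/55, 100/611, 209/1277, 518/3165, 1763/10772

Using the convergent recurrence p_i = a_i*p_{i-1} + p_{i-2}, q_i = a_i*q_{i-1} + q_{i-2} with p_{-2}=0, p_{-1}=1, q_{-2}=1, q_{-1}=0:
  i=0: a_0=0, p_0 = 0*1 + 0 = 0, q_0 = 0*0 + 1 = 1.
  i=1: a_1=6, p_1 = 6*0 + 1 = 1, q_1 = 6*1 + 0 = 6.
  i=2: a_2=9, p_2 = 9*1 + 0 = 9, q_2 = 9*6 + 1 = 55.
  i=3: a_3=11, p_3 = 11*9 + 1 = 100, q_3 = 11*55 + 6 = 611.
  i=4: a_4=2, p_4 = 2*100 + 9 = 209, q_4 = 2*611 + 55 = 1277.
  i=5: a_5=2, p_5 = 2*209 + 100 = 518, q_5 = 2*1277 + 611 = 3165.
  i=6: a_6=3, p_6 = 3*518 + 209 = 1763, q_6 = 3*3165 + 1277 = 10772.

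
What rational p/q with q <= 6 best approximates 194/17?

57/5

Expand x = 194/17 as a continued fraction with the Euclidean algorithm:
  194 = 11*17 + 7, so a_0 = 11.
  17 = 2*7 + 3, so a_1 = 2.
  7 = 2*3 + 1, so a_2 = 2.
  3 = 3*1 + 0, so a_3 = 3.
so x = [11; 2, 2, 3].
Convergents (p_i = a_i*p_{i-1} + p_{i-2}, q_i = a_i*q_{i-1} + q_{i-2} with p_{-2}=0, p_{-1}=1, q_{-2}=1, q_{-1}=0), until the denominator exceeds 6:
  i=0: a_0=11, p_0 = 11*1 + 0 = 11, q_0 = 11*0 + 1 = 1.
  i=1: a_1=2, p_1 = 2*11 + 1 = 23, q_1 = 2*1 + 0 = 2.
  i=2: a_2=2, p_2 = 2*23 + 11 = 57, q_2 = 2*2 + 1 = 5.
  i=3: a_3=3, p_3 = 3*57 + 23 = 194, q_3 = 3*5 + 2 = 17.
q_3 = 17 > 6, so the last convergent with denominator <= 6 is p_2/q_2 = 57/5.
The closest fraction with denominator <= 6 is either p_2/q_2 or the intermediate fraction (k*p_2 + p_1)/(k*q_2 + q_1) with the largest k >= 1 whose denominator stays <= 6; these approach x as k grows, and every other convergent or intermediate fraction in range is farther away.
Largest k: floor((6 - q_1)/q_2) = floor((6 - 2)/5) = 0.
Since k = 0, no intermediate fraction beyond p_2/q_2 has denominator <= 6, so the convergent 57/5 is the closest (its error is |194*5 - 57*17|/(17*5) = 1/85).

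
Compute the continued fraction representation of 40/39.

Run the Euclidean algorithm on 40 and 39; the successive quotients are the partial quotients a_0, a_1, ... (each step inverts the fractional part left over by the previous one):
  40 = 1*39 + 1, so a_0 = 1.
  39 = 39*1 + 0, so a_1 = 39.
The remainder reaches 0 after 2 divisions, so the expansion has 2 partial quotients, read off in order.

[1; 39]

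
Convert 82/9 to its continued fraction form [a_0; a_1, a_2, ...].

[9; 9]

Run the Euclidean algorithm on 82 and 9; the successive quotients are the partial quotients a_0, a_1, ... (each step inverts the fractional part left over by the previous one):
  82 = 9*9 + 1, so a_0 = 9.
  9 = 9*1 + 0, so a_1 = 9.
The remainder reaches 0 after 2 divisions, so the expansion has 2 partial quotients, read off in order.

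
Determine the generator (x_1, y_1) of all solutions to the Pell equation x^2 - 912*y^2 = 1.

(x, y) = (151, 5)

First expand sqrt(912) as a continued fraction. With x_i = (sqrt(912) + m_i)/d_i and (m_0, d_0) = (0, 1): a_0 = floor(sqrt(912)) = 30, since 30^2 = 900 <= 912 < 961 = 31^2.
Iterate m_{i+1} = d_i*a_i - m_i, d_{i+1} = (912 - m_{i+1}^2)/d_i, a_{i+1} = floor((a_0 + m_{i+1})/d_{i+1}):
  m_1 = 1*30 - 0 = 30, d_1 = (912 - 30^2)/1 = 12/1 = 12, a_1 = floor((30 + 30)/12) = 5.
  m_2 = 12*5 - 30 = 30, d_2 = (912 - 30^2)/12 = 12/12 = 1, a_2 = floor((30 + 30)/1) = 60.
  m_3 = 1*60 - 30 = 30, d_3 = (912 - 30^2)/1 = 12/1 = 12: (m_3, d_3) = (m_1, d_1) = (30, 12), so from here the quotients repeat a_1, a_2; the period length is 2.
So sqrt(912) = [30; (5, 60)] with period length k = 2.
k is even, so the fundamental solution of x^2 - 912y^2 = 1 is (p_{k-1}, q_{k-1}) = (p_1, q_1); compute convergents through index 1.
Convergents (p_i = a_i*p_{i-1} + p_{i-2}, q_i = a_i*q_{i-1} + q_{i-2} with p_{-2}=0, p_{-1}=1, q_{-2}=1, q_{-1}=0):
  i=0: a_0=30, p_0 = 30*1 + 0 = 30, q_0 = 30*0 + 1 = 1.
  i=1: a_1=5, p_1 = 5*30 + 1 = 151, q_1 = 5*1 + 0 = 5.
Check: 151^2 - 912*5^2 = 22801 - 22800 = 1, so (x, y) = (151, 5) solves the equation, and by the theorem it is the least positive solution.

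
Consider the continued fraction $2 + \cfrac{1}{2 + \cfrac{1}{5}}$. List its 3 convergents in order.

Using the convergent recurrence p_i = a_i*p_{i-1} + p_{i-2}, q_i = a_i*q_{i-1} + q_{i-2} with p_{-2}=0, p_{-1}=1, q_{-2}=1, q_{-1}=0:
  i=0: a_0=2, p_0 = 2*1 + 0 = 2, q_0 = 2*0 + 1 = 1.
  i=1: a_1=2, p_1 = 2*2 + 1 = 5, q_1 = 2*1 + 0 = 2.
  i=2: a_2=5, p_2 = 5*5 + 2 = 27, q_2 = 5*2 + 1 = 11.

2/1, 5/2, 27/11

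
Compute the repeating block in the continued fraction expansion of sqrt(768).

[27; (1, 2, 2, 13, 2, 2, 1, 54)]

Write x_i = (sqrt(768) + m_i)/d_i with (m_0, d_0) = (0, 1). a_0 = floor(sqrt(768)) = 27, since 27^2 = 729 <= 768 < 784 = 28^2.
Iterate m_{i+1} = d_i*a_i - m_i, d_{i+1} = (768 - m_{i+1}^2)/d_i, a_{i+1} = floor((a_0 + m_{i+1})/d_{i+1}):
  m_1 = 1*27 - 0 = 27, d_1 = (768 - 27^2)/1 = 39/1 = 39, a_1 = floor((27 + 27)/39) = 1.
  m_2 = 39*1 - 27 = 12, d_2 = (768 - 12^2)/39 = 624/39 = 16, a_2 = floor((27 + 12)/16) = 2.
  m_3 = 16*2 - 12 = 20, d_3 = (768 - 20^2)/16 = 368/16 = 23, a_3 = floor((27 + 20)/23) = 2.
  m_4 = 23*2 - 20 = 26, d_4 = (768 - 26^2)/23 = 92/23 = 4, a_4 = floor((27 + 26)/4) = 13.
  m_5 = 4*13 - 26 = 26, d_5 = (768 - 26^2)/4 = 92/4 = 23, a_5 = floor((27 + 26)/23) = 2.
  m_6 = 23*2 - 26 = 20, d_6 = (768 - 20^2)/23 = 368/23 = 16, a_6 = floor((27 + 20)/16) = 2.
  m_7 = 16*2 - 20 = 12, d_7 = (768 - 12^2)/16 = 624/16 = 39, a_7 = floor((27 + 12)/39) = 1.
  m_8 = 39*1 - 12 = 27, d_8 = (768 - 27^2)/39 = 39/39 = 1, a_8 = floor((27 + 27)/1) = 54.
  m_9 = 1*54 - 27 = 27, d_9 = (768 - 27^2)/1 = 39/1 = 39: (m_9, d_9) = (m_1, d_1) = (27, 39), so from here the quotients repeat a_1, ..., a_8; the period length is 8.
Hence the expansion of sqrt(768) is a_0 = 27 followed by the repeating block 1, 2, 2, 13, 2, 2, 1, 54 (period 8).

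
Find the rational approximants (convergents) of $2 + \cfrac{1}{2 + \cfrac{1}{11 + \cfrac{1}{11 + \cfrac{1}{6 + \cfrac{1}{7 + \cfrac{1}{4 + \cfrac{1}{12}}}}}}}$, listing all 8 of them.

2/1, 5/2, 57/23, 632/255, 3849/1553, 27575/11126, 114149/46057, 1397363/563810

Using the convergent recurrence p_i = a_i*p_{i-1} + p_{i-2}, q_i = a_i*q_{i-1} + q_{i-2} with p_{-2}=0, p_{-1}=1, q_{-2}=1, q_{-1}=0:
  i=0: a_0=2, p_0 = 2*1 + 0 = 2, q_0 = 2*0 + 1 = 1.
  i=1: a_1=2, p_1 = 2*2 + 1 = 5, q_1 = 2*1 + 0 = 2.
  i=2: a_2=11, p_2 = 11*5 + 2 = 57, q_2 = 11*2 + 1 = 23.
  i=3: a_3=11, p_3 = 11*57 + 5 = 632, q_3 = 11*23 + 2 = 255.
  i=4: a_4=6, p_4 = 6*632 + 57 = 3849, q_4 = 6*255 + 23 = 1553.
  i=5: a_5=7, p_5 = 7*3849 + 632 = 27575, q_5 = 7*1553 + 255 = 11126.
  i=6: a_6=4, p_6 = 4*27575 + 3849 = 114149, q_6 = 4*11126 + 1553 = 46057.
  i=7: a_7=12, p_7 = 12*114149 + 27575 = 1397363, q_7 = 12*46057 + 11126 = 563810.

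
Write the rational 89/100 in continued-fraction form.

Run the Euclidean algorithm on 89 and 100; the successive quotients are the partial quotients a_0, a_1, ... (each step inverts the fractional part left over by the previous one):
  89 = 0*100 + 89, so a_0 = 0.
  100 = 1*89 + 11, so a_1 = 1.
  89 = 8*11 + 1, so a_2 = 8.
  11 = 11*1 + 0, so a_3 = 11.
The remainder reaches 0 after 4 divisions, so the expansion has 4 partial quotients, read off in order.

[0; 1, 8, 11]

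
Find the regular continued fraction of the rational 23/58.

[0; 2, 1, 1, 11]

Run the Euclidean algorithm on 23 and 58; the successive quotients are the partial quotients a_0, a_1, ... (each step inverts the fractional part left over by the previous one):
  23 = 0*58 + 23, so a_0 = 0.
  58 = 2*23 + 12, so a_1 = 2.
  23 = 1*12 + 11, so a_2 = 1.
  12 = 1*11 + 1, so a_3 = 1.
  11 = 11*1 + 0, so a_4 = 11.
The remainder reaches 0 after 5 divisions, so the expansion has 5 partial quotients, read off in order.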